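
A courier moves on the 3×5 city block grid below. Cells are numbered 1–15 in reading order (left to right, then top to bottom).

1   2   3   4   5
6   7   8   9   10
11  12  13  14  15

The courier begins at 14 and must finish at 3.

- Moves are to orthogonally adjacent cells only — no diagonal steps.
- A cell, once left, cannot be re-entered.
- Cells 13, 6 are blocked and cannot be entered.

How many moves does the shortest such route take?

The Manhattan distance from 14 to 3 is |3−1| + |4−3| = 3, so at least 3 moves are needed.
A route of 3 moves achieves this: 14 → 9 → 4 → 3.
Since 3 matches the lower bound, it is optimal.

3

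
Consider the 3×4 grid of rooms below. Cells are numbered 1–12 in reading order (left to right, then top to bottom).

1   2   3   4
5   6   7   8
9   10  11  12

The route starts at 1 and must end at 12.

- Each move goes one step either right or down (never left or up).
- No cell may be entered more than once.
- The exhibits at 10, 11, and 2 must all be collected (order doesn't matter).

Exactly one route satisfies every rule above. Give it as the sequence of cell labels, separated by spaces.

Moves only go right or down, so the column and row indices never decrease.
Route from 1: right 1 to 2, down 2 to 10, right 2 to 12 — 5 moves in all.
Check: all required cells visited.

1 2 6 10 11 12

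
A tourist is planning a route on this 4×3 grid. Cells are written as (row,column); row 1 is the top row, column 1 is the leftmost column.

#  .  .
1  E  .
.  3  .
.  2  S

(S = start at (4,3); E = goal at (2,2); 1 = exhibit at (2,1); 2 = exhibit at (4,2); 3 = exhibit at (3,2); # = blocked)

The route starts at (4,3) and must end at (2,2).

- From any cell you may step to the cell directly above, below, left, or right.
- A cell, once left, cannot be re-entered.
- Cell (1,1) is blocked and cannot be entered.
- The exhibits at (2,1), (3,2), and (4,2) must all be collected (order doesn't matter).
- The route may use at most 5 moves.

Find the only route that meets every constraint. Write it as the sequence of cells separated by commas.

(4,3), (4,2), (3,2), (3,1), (2,1), (2,2)

The budget equals the shortest possible length, so every move has to be on a shortest route through the required cells.
Route from (4,3): left 1 to (4,2), up 1 to (3,2), left 1 to (3,1), up 1 to (2,1), right 1 to (2,2) — 5 moves in all.
Check: all required cells visited; 5 ≤ 5 moves.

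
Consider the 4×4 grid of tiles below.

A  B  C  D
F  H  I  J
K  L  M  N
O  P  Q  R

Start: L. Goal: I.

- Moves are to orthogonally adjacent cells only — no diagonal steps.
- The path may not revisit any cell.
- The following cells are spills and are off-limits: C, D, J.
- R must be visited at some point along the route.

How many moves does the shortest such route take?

6

Any route passes through R somewhere between L and I. Summing Manhattan distances along the two legs (L → R → I) gives a lower bound of 3 + 3 = 6 moves.
A route of 6 moves achieves this: L → P → Q → R → N → M → I.
Since 6 matches the lower bound, it is optimal.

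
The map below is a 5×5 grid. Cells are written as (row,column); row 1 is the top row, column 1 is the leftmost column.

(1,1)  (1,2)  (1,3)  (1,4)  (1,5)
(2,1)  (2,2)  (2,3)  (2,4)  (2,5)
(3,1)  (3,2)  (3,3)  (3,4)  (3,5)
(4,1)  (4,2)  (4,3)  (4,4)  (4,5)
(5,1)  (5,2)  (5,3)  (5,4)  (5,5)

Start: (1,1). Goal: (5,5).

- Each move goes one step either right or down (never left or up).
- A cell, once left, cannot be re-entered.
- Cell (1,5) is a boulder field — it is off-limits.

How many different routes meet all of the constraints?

A right/down-only route from (1,1) to (5,5) makes exactly 4 down-moves and 4 right-moves in some order.
With no other constraints that would be C(8,4) = 70 routes.
Subtract routes through each blocked cell (inclusion–exclusion for overlaps): − through (1,5): 1 → 69.
That gives 69 routes.

69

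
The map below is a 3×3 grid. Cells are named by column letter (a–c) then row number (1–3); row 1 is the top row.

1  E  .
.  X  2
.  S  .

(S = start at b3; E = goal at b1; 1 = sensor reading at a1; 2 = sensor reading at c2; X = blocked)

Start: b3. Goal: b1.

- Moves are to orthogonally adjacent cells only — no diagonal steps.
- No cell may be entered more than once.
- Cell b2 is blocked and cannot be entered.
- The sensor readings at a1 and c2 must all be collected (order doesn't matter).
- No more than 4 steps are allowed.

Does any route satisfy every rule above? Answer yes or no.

Even ignoring the no-revisit rule, getting from b3 to b1, taking the cheapest ordering b3 → c2 → a1 → b1 needs at least 2 + 3 + 1 = 6 moves (Manhattan distance per leg), which exceeds the 4-move limit.

no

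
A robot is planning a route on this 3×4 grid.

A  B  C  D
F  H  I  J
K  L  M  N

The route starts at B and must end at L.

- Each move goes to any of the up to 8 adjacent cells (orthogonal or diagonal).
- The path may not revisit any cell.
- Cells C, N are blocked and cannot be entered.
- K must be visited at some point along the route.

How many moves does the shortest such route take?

Any route passes through K somewhere between B and L. Summing Chebyshev distances along the two legs (B → K → L) gives a lower bound of 2 + 1 = 3 moves.
A route of 3 moves achieves this: B → F → K → L.
Since 3 matches the lower bound, it is optimal.

3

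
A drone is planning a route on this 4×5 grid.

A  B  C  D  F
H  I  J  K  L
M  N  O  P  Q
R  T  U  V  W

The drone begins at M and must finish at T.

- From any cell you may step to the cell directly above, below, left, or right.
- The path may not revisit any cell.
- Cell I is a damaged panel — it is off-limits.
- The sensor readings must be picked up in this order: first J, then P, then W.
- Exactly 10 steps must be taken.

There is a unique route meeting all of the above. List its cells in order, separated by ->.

M -> N -> O -> J -> K -> P -> Q -> W -> V -> U -> T

The waypoints must appear in the order J, P, W, with no cell reused.
Route from M: 2× right (reaching O), up to J, right to K, down to P, right to Q, down to W, 3× left (reaching T) — 10 moves in all.
Check: order respected (J at step 3, P at step 5, W at step 7); 10 moves as required.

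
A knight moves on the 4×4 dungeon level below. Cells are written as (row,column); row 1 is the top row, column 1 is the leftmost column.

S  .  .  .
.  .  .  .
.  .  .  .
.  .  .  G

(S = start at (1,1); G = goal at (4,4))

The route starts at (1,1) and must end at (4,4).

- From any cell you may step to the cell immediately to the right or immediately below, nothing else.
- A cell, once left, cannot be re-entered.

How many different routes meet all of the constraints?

20

A right/down-only route from (1,1) to (4,4) makes exactly 3 down-moves and 3 right-moves in some order.
With no other constraints that would be C(6,3) = 20 routes.
That gives 20 routes.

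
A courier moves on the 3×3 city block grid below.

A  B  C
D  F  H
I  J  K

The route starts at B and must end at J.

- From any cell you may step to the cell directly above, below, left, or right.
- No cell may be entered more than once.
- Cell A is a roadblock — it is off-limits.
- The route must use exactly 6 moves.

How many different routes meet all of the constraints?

1

Need simple routes of exactly 6 moves from B to J (Manhattan distance 2, so 2 moves are spent on a detour and 2 undoing it).
Enumerating: B C H F D I J.
That gives 1 route.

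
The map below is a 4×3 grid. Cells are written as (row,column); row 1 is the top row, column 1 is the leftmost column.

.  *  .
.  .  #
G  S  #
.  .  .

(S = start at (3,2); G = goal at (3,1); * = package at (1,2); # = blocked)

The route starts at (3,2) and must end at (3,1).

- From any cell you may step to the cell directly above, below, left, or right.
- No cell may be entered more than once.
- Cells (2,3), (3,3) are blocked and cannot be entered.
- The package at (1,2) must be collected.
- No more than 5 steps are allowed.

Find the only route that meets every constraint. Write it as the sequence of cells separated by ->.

The budget equals the shortest possible length, so every move has to be on a shortest route through the required cells.
Route from (3,2): 2× up (reaching (1,2)), left to (1,1), 2× down (reaching (3,1)) — 5 moves in all.
Check: all required cells visited; 5 ≤ 5 moves.

(3,2) -> (2,2) -> (1,2) -> (1,1) -> (2,1) -> (3,1)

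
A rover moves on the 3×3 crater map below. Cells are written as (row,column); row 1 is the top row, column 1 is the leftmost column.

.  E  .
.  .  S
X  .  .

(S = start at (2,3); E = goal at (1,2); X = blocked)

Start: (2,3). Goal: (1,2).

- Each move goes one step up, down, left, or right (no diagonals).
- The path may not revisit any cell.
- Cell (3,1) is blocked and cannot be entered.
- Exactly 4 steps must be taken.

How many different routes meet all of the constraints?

2

Need simple routes of exactly 4 moves from (2,3) to (1,2) (Manhattan distance 2, so 1 moves are spent on a detour and 1 undoing it).
Enumerating: (2,3) (3,3) (3,2) (2,2) (1,2) | (2,3) (2,2) (2,1) (1,1) (1,2).
That gives 2 routes.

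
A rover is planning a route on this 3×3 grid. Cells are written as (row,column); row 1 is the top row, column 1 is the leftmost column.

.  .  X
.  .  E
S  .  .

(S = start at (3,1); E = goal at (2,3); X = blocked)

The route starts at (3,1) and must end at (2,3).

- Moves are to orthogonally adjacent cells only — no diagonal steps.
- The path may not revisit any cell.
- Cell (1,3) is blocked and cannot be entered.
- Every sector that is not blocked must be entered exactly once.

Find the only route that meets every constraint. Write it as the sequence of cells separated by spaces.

(3,1) (2,1) (1,1) (1,2) (2,2) (3,2) (3,3) (2,3)

Need to visit all 8 open cells exactly once, starting at (3,1) and ending at (2,3).
Cell (3,3) has only two open neighbours ((2,3) and (3,2)), so the path must pass straight through it: one of those is the cell it's entered from and the other is where it exits.
Route from (3,1): up 2 to (1,1), right 1 to (1,2), down 2 to (3,2), right 1 to (3,3), up 1 to (2,3) — 7 moves in all.
Check: all 8 open cells covered.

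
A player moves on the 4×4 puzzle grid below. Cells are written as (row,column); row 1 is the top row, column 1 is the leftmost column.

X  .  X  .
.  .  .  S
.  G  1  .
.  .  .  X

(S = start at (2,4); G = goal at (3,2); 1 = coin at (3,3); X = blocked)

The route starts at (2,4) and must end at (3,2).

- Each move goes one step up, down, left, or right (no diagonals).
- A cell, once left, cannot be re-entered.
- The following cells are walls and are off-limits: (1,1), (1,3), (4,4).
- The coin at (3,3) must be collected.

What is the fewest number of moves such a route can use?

Any route passes through (3,3) somewhere between (2,4) and (3,2). Summing Manhattan distances along the two legs ((2,4) → (3,3) → (3,2)) gives a lower bound of 2 + 1 = 3 moves.
A route of 3 moves achieves this: (2,4) → (3,4) → (3,3) → (3,2).
Since 3 matches the lower bound, it is optimal.

3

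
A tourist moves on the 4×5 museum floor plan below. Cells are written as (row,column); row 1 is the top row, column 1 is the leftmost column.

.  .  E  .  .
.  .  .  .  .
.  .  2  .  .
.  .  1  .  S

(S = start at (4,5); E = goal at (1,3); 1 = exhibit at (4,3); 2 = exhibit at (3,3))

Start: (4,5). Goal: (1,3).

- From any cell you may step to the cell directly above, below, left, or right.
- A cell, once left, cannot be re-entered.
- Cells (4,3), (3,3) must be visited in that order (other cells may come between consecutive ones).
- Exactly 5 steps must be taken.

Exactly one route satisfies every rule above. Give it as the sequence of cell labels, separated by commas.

The waypoints must appear in the order (4,3), (3,3), with no cell reused.
Route from (4,5): 2× left (reaching (4,3)), 3× up (reaching (1,3)) — 5 moves in all.
Check: order respected (1 at step 2, 2 at step 3); 5 moves as required.

(4,5), (4,4), (4,3), (3,3), (2,3), (1,3)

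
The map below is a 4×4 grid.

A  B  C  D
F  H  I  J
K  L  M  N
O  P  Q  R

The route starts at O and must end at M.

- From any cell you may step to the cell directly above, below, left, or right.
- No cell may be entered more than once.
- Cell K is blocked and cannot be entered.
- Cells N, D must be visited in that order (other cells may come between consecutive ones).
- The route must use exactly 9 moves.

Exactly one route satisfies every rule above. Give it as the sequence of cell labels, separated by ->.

The waypoints must appear in the order N, D, with no cell reused.
Route from O: 3× right (reaching R), 3× up (reaching D), left to C, 2× down (reaching M) — 9 moves in all.
Check: order respected (N at step 4, D at step 6); 9 moves as required.

O -> P -> Q -> R -> N -> J -> D -> C -> I -> M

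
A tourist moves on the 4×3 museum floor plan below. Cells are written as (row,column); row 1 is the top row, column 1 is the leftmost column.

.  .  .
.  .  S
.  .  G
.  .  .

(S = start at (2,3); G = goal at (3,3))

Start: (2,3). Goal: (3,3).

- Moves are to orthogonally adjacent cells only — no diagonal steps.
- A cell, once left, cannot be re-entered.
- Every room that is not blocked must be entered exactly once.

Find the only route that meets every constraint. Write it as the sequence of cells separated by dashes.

Need to visit all 12 open cells exactly once, starting at (2,3) and ending at (3,3).
Route from (2,3): up 1 to (1,3), left 2 to (1,1), down 1 to (2,1), right 1 to (2,2), down 1 to (3,2), left 1 to (3,1), down 1 to (4,1), right 2 to (4,3), up 1 to (3,3) — 11 moves in all.
Check: all 12 open cells covered.

(2,3) - (1,3) - (1,2) - (1,1) - (2,1) - (2,2) - (3,2) - (3,1) - (4,1) - (4,2) - (4,3) - (3,3)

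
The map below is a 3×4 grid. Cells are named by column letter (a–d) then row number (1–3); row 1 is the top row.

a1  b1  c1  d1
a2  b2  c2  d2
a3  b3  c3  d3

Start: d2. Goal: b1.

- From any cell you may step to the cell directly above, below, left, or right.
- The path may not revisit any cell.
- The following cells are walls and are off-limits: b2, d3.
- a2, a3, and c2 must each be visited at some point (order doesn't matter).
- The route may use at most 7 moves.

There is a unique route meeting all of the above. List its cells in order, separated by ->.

The 7-move cap with required stops at a2, a3, c2 leaves no slack for detours.
Route from d2: left 1 to c2, down 1 to c3, left 2 to a3, up 2 to a1, right 1 to b1 — 7 moves in all.
Check: all required cells visited; 7 ≤ 7 moves.

d2 -> c2 -> c3 -> b3 -> a3 -> a2 -> a1 -> b1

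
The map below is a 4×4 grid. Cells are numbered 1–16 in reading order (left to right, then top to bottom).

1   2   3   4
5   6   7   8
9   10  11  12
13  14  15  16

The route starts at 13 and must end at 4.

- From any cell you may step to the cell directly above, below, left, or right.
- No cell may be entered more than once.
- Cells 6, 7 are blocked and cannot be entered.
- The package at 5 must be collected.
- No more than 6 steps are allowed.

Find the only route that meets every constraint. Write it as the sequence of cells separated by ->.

The budget equals the shortest possible length, so every move has to be on a shortest route through the required cells.
Route from 13: 3× up (reaching 1), 3× right (reaching 4) — 6 moves in all.
Check: all required cells visited; 6 ≤ 6 moves.

13 -> 9 -> 5 -> 1 -> 2 -> 3 -> 4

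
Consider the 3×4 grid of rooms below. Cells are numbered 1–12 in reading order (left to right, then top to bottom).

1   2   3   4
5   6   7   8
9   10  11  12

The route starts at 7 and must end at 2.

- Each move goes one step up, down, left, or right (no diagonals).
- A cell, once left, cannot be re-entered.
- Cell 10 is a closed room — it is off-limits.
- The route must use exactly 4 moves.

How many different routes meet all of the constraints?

2

Need simple routes of exactly 4 moves from 7 to 2 (Manhattan distance 2, so 1 moves are spent on a detour and 1 undoing it).
Enumerating: 7 6 5 1 2 | 7 8 4 3 2.
That gives 2 routes.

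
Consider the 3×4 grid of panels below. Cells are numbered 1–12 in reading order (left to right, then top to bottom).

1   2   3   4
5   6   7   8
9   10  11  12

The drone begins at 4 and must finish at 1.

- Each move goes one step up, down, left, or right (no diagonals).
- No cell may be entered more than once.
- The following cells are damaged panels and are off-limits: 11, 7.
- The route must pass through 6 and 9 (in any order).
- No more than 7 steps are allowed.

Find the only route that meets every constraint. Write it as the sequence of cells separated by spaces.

Any route must reach 6 and 9 and still end at 1 within 7 moves, so the order of the required stops is forced.
Route from 4: left 2 to 2, down 2 to 10, left 1 to 9, up 2 to 1 — 7 moves in all.
Check: all required cells visited; 7 ≤ 7 moves.

4 3 2 6 10 9 5 1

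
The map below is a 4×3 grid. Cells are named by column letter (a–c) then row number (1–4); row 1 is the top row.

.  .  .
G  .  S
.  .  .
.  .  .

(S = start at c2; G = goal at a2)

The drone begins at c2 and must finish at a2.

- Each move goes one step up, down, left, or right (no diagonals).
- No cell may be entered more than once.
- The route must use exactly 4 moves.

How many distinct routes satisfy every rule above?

6

Need simple routes of exactly 4 moves from c2 to a2 (Manhattan distance 2, so 1 moves are spent on a detour and 1 undoing it).
Enumerating: c2 c1 b1 b2 a2 | c2 c1 b1 a1 a2 | c2 c3 b3 b2 a2 | c2 c3 b3 a3 a2 | c2 b2 b1 a1 a2 | c2 b2 b3 a3 a2.
That gives 6 routes.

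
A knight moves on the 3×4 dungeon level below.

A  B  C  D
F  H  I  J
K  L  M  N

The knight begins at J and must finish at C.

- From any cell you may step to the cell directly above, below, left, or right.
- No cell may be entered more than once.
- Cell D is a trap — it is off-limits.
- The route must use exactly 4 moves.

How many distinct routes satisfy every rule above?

Need simple routes of exactly 4 moves from J to C (Manhattan distance 2, so 1 moves are spent on a detour and 1 undoing it).
Enumerating: J N M I C | J I H B C.
That gives 2 routes.

2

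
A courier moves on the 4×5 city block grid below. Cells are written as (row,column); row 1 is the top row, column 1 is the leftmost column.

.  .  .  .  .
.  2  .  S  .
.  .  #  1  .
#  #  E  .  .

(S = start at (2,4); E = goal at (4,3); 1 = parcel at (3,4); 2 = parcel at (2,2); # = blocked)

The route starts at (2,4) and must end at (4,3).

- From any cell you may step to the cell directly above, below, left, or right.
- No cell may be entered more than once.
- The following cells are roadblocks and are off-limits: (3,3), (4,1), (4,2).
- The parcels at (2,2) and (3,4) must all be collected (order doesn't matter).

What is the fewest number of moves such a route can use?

11

Any route passes through (2,2) and (3,4) in some order between (2,4) and (4,3). Summing Manhattan distances along each leg and taking the cheapest ordering ((2,4) → (3,4) → (2,2) → (4,3)) gives a lower bound of 1 + 3 + 3 = 7 moves.
The shortest route satisfying every rule uses 11 moves: (2,4) → (2,3) → (2,2) → (1,2) → (1,3) → (1,4) → (1,5) → (2,5) → (3,5) → (3,4) → (4,4) → (4,3).
The no-revisit rule (legs can't share cells) pushes the minimum above the 7-move bound; an exhaustive check rules out every length from 7 to 10 (on a 4-connected grid the length of any start-to-goal walk has the same parity as the Manhattan bound, so only lengths 7, 9, 11, … need checking), leaving 11 as the minimum.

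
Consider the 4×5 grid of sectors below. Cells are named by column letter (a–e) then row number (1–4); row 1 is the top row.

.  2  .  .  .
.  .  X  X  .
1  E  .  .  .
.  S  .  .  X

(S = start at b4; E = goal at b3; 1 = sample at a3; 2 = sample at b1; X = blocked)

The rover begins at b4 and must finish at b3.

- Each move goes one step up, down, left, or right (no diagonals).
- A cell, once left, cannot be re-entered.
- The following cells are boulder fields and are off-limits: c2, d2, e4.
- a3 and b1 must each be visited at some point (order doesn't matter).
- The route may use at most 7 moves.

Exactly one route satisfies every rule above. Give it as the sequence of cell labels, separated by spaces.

The budget equals the shortest possible length, so every move has to be on a shortest route through the required cells.
Route from b4: left to a4, 3× up (reaching a1), right to b1, 2× down (reaching b3) — 7 moves in all.
Check: all required cells visited; 7 ≤ 7 moves.

b4 a4 a3 a2 a1 b1 b2 b3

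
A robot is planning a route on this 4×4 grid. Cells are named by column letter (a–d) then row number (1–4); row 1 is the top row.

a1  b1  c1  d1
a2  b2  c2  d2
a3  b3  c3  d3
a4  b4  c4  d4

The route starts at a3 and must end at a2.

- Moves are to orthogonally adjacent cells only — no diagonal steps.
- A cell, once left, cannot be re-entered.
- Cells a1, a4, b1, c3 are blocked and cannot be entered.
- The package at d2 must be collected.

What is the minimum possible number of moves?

Any route passes through d2 somewhere between a3 and a2. Summing Manhattan distances along the two legs (a3 → d2 → a2) gives a lower bound of 4 + 3 = 7 moves.
The shortest route satisfying every rule uses 9 moves: a3 → b3 → b4 → c4 → d4 → d3 → d2 → c2 → b2 → a2.
The bound of 7 isn't tight here; checking systematically, no route of length 7 through 8 satisfies every constraint, so 9 is the minimum.

9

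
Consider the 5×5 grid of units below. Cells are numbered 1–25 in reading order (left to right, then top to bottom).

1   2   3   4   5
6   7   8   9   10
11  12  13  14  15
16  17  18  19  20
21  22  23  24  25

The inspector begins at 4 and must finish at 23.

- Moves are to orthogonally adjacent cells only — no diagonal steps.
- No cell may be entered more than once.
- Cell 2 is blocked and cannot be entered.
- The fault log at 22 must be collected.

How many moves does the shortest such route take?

Any route passes through 22 somewhere between 4 and 23. Summing Manhattan distances along the two legs (4 → 22 → 23) gives a lower bound of 6 + 1 = 7 moves.
A route of 7 moves achieves this: 4 → 9 → 14 → 19 → 18 → 17 → 22 → 23.
Since 7 matches the lower bound, it is optimal.

7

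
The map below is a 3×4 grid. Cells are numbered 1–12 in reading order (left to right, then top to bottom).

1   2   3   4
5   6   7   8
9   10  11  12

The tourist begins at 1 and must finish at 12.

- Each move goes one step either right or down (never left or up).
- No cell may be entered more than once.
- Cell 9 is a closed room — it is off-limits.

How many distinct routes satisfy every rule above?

9

A right/down-only route from 1 to 12 makes exactly 2 down-moves and 3 right-moves in some order.
With no other constraints that would be C(5,2) = 10 routes.
Subtract routes through each blocked cell (inclusion–exclusion for overlaps): − through 9: 1 → 9.
That gives 9 routes.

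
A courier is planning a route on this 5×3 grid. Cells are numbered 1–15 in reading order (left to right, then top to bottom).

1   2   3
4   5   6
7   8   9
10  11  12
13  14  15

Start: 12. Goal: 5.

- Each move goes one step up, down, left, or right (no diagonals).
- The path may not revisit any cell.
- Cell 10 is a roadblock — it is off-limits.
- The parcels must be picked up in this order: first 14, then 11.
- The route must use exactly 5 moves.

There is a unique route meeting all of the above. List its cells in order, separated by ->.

12 -> 15 -> 14 -> 11 -> 8 -> 5

The waypoints must appear in the order 14, 11, with no cell reused.
Route from 12: down to 15, left to 14, 3× up (reaching 5) — 5 moves in all.
Check: order respected (14 at step 2, 11 at step 3); 5 moves as required.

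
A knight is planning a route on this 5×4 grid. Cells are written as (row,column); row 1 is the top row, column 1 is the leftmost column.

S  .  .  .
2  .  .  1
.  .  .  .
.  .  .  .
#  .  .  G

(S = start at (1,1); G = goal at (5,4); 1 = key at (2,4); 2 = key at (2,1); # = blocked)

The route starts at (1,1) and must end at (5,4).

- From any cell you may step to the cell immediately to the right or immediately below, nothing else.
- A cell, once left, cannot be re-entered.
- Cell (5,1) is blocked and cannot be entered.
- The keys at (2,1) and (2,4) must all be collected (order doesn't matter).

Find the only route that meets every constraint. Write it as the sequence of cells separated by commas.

Moves only go right or down, so the column and row indices never decrease.
Route from (1,1): down 1 to (2,1), right 3 to (2,4), down 3 to (5,4) — 7 moves in all.
Check: all required cells visited.

(1,1), (2,1), (2,2), (2,3), (2,4), (3,4), (4,4), (5,4)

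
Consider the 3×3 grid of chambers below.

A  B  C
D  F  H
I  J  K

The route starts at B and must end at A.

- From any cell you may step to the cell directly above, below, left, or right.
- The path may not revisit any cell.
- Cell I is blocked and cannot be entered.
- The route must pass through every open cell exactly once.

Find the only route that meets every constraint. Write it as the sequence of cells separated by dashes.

Need to visit all 8 open cells exactly once, starting at B and ending at A.
Route from B: right to C, 2× down (reaching K), left to J, up to F, left to D, up to A — 7 moves in all.
Check: all 8 open cells covered.

B - C - H - K - J - F - D - A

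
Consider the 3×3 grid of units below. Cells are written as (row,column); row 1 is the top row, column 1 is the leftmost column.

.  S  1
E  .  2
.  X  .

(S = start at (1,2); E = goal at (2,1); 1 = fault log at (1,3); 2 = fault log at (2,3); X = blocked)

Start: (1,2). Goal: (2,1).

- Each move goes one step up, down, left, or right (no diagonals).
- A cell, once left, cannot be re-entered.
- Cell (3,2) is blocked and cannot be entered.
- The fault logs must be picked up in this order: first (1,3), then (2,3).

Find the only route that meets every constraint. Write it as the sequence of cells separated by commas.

(1,2), (1,3), (2,3), (2,2), (2,1)

The waypoints must appear in the order (1,3), (2,3), with no cell reused.
Route from (1,2): right 1 to (1,3), down 1 to (2,3), left 2 to (2,1) — 4 moves in all.
Check: order respected (1 at step 1, 2 at step 2).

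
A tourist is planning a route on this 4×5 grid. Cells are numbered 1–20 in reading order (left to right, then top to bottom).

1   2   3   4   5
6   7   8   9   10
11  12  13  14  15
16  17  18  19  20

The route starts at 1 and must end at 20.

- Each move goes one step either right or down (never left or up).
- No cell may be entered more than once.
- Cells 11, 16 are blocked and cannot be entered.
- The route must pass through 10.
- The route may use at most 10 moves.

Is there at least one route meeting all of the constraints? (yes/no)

yes

One route that works: 1 → 6 → 7 → 8 → 9 → 10 → 15 → 20.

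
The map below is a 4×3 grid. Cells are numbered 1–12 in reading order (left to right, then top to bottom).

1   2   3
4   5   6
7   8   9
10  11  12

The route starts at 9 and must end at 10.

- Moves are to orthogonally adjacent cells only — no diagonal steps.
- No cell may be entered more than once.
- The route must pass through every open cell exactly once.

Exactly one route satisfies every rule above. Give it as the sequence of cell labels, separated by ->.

9 -> 12 -> 11 -> 8 -> 5 -> 6 -> 3 -> 2 -> 1 -> 4 -> 7 -> 10

Need to visit all 12 open cells exactly once, starting at 9 and ending at 10.
Route from 9: down 1 to 12, left 1 to 11, up 2 to 5, right 1 to 6, up 1 to 3, left 2 to 1, down 3 to 10 — 11 moves in all.
Check: all 12 open cells covered.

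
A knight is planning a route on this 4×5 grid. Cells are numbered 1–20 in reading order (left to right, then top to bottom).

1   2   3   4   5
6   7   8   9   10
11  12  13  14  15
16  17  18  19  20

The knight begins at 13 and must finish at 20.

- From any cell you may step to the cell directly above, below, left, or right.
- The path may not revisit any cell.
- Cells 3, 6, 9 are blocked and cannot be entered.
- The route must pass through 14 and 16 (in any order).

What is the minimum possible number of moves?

Any route passes through 14 and 16 in some order between 13 and 20. Summing Manhattan distances along each leg and taking the cheapest ordering (13 → 14 → 16 → 20) gives a lower bound of 1 + 4 + 4 = 9 moves.
A route of 9 moves achieves this: 13 → 12 → 11 → 16 → 17 → 18 → 19 → 14 → 15 → 20.
Since 9 matches the lower bound, it is optimal.

9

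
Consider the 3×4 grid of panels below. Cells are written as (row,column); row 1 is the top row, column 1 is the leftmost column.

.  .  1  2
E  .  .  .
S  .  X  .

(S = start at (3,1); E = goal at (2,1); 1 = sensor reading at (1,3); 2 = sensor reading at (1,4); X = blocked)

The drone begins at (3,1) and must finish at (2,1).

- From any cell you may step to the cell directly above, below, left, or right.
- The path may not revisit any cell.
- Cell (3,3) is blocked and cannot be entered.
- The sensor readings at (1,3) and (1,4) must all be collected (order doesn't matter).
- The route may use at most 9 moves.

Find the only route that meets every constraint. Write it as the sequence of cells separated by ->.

The 9-move cap with required stops at (1,3), (1,4) leaves no slack for detours.
Route from (3,1): right 1 to (3,2), up 1 to (2,2), right 2 to (2,4), up 1 to (1,4), left 3 to (1,1), down 1 to (2,1) — 9 moves in all.
Check: all required cells visited; 9 ≤ 9 moves.

(3,1) -> (3,2) -> (2,2) -> (2,3) -> (2,4) -> (1,4) -> (1,3) -> (1,2) -> (1,1) -> (2,1)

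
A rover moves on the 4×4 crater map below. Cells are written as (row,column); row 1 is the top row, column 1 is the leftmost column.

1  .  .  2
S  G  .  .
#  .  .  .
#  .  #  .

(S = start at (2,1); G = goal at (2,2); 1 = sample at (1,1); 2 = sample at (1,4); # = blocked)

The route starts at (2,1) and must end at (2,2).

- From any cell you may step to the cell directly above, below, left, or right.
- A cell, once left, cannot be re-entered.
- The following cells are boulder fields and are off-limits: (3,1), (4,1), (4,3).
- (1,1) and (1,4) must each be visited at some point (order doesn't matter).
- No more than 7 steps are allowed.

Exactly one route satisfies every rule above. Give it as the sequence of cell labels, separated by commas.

The budget equals the shortest possible length, so every move has to be on a shortest route through the required cells.
Route from (2,1): up 1 to (1,1), right 3 to (1,4), down 1 to (2,4), left 2 to (2,2) — 7 moves in all.
Check: all required cells visited; 7 ≤ 7 moves.

(2,1), (1,1), (1,2), (1,3), (1,4), (2,4), (2,3), (2,2)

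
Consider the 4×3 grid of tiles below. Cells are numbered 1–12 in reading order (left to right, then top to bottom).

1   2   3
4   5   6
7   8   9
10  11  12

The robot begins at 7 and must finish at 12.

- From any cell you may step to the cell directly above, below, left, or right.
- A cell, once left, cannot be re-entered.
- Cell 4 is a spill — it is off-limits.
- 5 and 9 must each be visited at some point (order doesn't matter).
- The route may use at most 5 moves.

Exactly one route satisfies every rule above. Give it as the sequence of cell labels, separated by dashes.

7 - 8 - 5 - 6 - 9 - 12

The budget equals the shortest possible length, so every move has to be on a shortest route through the required cells.
Route from 7: right to 8, up to 5, right to 6, 2× down (reaching 12) — 5 moves in all.
Check: all required cells visited; 5 ≤ 5 moves.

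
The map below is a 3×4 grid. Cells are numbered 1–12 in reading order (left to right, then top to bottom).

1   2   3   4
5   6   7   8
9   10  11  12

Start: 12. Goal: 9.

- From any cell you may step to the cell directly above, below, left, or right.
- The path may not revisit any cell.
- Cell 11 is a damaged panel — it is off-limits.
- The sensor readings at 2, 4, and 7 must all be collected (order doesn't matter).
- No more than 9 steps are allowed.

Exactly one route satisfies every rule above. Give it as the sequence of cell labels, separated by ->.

The budget equals the shortest possible length, so every move has to be on a shortest route through the required cells.
Route from 12: 2× up (reaching 4), left to 3, down to 7, left to 6, up to 2, left to 1, 2× down (reaching 9) — 9 moves in all.
Check: all required cells visited; 9 ≤ 9 moves.

12 -> 8 -> 4 -> 3 -> 7 -> 6 -> 2 -> 1 -> 5 -> 9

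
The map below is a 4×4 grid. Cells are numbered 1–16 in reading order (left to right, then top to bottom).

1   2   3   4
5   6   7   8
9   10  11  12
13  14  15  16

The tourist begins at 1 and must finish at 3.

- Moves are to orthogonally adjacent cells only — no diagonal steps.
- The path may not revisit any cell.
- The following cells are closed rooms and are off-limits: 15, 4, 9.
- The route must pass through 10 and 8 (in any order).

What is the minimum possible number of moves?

Any route passes through 10 and 8 in some order between 1 and 3. Summing Manhattan distances along each leg and taking the cheapest ordering (1 → 10 → 8 → 3) gives a lower bound of 3 + 3 + 2 = 8 moves.
A route of 8 moves achieves this: 1 → 5 → 6 → 10 → 11 → 12 → 8 → 7 → 3.
Since 8 matches the lower bound, it is optimal.

8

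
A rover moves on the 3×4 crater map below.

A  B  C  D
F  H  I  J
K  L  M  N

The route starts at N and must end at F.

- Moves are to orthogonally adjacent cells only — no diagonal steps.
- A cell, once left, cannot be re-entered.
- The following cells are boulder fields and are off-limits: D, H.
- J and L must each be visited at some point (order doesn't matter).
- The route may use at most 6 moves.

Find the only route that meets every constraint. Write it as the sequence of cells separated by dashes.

N - J - I - M - L - K - F

The budget equals the shortest possible length, so every move has to be on a shortest route through the required cells.
Route from N: up to J, left to I, down to M, 2× left (reaching K), up to F — 6 moves in all.
Check: all required cells visited; 6 ≤ 6 moves.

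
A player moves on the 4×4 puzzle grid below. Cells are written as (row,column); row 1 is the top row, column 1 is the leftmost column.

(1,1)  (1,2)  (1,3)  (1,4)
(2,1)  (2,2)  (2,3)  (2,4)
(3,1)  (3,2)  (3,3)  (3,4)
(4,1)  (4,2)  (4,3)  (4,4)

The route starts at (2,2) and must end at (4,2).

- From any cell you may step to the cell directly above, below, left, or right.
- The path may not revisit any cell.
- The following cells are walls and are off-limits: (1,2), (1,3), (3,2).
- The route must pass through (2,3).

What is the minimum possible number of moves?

4

Any route passes through (2,3) somewhere between (2,2) and (4,2). Summing Manhattan distances along the two legs ((2,2) → (2,3) → (4,2)) gives a lower bound of 1 + 3 = 4 moves.
A route of 4 moves achieves this: (2,2) → (2,3) → (3,3) → (4,3) → (4,2).
Since 4 matches the lower bound, it is optimal.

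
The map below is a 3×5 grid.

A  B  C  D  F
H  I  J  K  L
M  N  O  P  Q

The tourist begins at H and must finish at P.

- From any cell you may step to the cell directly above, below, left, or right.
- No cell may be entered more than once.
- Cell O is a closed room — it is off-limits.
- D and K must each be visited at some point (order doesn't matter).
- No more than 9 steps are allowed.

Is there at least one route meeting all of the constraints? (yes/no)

One route that works: H → A → B → C → D → K → P.

yes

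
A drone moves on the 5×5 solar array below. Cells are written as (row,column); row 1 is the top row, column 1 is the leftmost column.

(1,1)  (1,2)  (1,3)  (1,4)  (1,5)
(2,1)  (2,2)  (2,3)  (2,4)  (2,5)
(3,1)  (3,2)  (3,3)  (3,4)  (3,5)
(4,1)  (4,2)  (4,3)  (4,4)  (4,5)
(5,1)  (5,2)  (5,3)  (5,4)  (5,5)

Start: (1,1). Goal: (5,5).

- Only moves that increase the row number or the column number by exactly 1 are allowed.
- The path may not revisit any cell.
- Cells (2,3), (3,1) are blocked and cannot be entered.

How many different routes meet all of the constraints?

A right/down-only route from (1,1) to (5,5) makes exactly 4 down-moves and 4 right-moves in some order.
With no other constraints that would be C(8,4) = 70 routes.
Subtract routes through each blocked cell (inclusion–exclusion for overlaps): − through (2,3): 30 − through (3,1): 15 → 25.
That gives 25 routes.

25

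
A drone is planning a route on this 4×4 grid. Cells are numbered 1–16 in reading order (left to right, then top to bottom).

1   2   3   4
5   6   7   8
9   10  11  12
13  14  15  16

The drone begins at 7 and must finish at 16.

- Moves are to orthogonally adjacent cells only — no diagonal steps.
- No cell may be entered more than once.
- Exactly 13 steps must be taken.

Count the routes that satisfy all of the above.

Need simple routes of exactly 13 moves from 7 to 16 (Manhattan distance 3, so 5 moves are spent on a detour and 5 undoing it).
Branch systematically from the start, pruning whenever the remaining move budget drops below the Manhattan distance to 16 or differs from it in parity. Grouping the completions by first move — via 3: 2; via 11: 14; via 6: 4; via 8: 12 — and summing: 2 + 14 + 4 + 12 = 32.
That gives 32 routes.

32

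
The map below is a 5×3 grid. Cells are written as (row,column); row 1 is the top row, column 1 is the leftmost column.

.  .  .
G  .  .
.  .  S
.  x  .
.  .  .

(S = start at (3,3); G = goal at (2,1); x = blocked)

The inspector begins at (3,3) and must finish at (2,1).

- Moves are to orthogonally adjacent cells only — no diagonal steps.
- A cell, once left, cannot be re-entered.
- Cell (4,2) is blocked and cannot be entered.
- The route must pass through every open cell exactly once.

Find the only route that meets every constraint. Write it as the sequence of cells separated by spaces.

Need to visit all 14 open cells exactly once, starting at (3,3) and ending at (2,1).
Cell (1,1) has only two open neighbours ((2,1) and (1,2)), so the path must pass straight through it: one of those is the cell it's entered from and the other is where it exits.
Route from (3,3): down 2 to (5,3), left 2 to (5,1), up 2 to (3,1), right 1 to (3,2), up 1 to (2,2), right 1 to (2,3), up 1 to (1,3), left 2 to (1,1), down 1 to (2,1) — 13 moves in all.
Check: all 14 open cells covered.

(3,3) (4,3) (5,3) (5,2) (5,1) (4,1) (3,1) (3,2) (2,2) (2,3) (1,3) (1,2) (1,1) (2,1)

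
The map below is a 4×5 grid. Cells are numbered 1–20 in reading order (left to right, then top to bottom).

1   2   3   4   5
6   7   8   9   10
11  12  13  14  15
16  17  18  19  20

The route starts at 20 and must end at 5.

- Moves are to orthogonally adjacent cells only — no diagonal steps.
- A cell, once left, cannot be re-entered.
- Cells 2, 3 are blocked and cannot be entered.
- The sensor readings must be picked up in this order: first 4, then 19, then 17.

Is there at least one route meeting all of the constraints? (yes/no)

no

Ignoring the required order, 35 revisit-free routes from 20 to 5 pass through all of 4, 19, and 17; the waypoint orders that occur are 19 → 17 → 4 (35) — never 4 → 19 → 17.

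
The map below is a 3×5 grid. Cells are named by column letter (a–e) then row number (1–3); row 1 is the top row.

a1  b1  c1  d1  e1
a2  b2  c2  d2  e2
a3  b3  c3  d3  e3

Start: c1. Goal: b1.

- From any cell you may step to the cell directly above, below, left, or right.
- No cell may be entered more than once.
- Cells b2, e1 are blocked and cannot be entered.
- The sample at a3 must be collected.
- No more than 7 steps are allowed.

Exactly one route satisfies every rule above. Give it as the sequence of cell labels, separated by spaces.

c1 c2 c3 b3 a3 a2 a1 b1

The 7-move cap with required stops at a3 leaves no slack for detours.
Route from c1: down 2 to c3, left 2 to a3, up 2 to a1, right 1 to b1 — 7 moves in all.
Check: all required cells visited; 7 ≤ 7 moves.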